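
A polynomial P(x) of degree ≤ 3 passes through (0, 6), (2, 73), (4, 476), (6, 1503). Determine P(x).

P(x) = 6x^3 + 6x^2 - (5/2)x + 6

Write P(x) = ax^3 + bx^2 + cx + d. Substituting each data point gives a linear system:
  d = 6
  8a + 4b + 2c + d = 73
  64a + 16b + 4c + d = 476
  216a + 36b + 6c + d = 1503
Solving the system yields a = 6, b = 6, c = -5/2, d = 6.
So P(x) = 6x³ + 6x² - (5/2)x + 6.
Check: P(0) = 6. ✓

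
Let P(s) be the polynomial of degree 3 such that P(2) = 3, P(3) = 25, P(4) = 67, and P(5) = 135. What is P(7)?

373

Write P(s) = as^3 + bs^2 + cs + d. Substituting each data point gives a linear system:
  8a + 4b + 2c + d = 3
  27a + 9b + 3c + d = 25
  64a + 16b + 4c + d = 67
  125a + 25b + 5c + d = 135
Solving the system yields a = 1, b = 1, c = -2, d = -5.
So P(s) = s³ + s² - 2s - 5.
Then P(7) = 373.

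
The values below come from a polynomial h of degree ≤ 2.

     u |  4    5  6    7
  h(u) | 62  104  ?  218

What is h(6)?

156

On equispaced nodes a degree-2 polynomial has vanishing third forward difference, so
  - h(4) + 3·h(5) - 3·h(6) + h(7) = 0.
Substituting the known values and solving for h(6):
  -3·h(6) = -468
  h(6) = 156.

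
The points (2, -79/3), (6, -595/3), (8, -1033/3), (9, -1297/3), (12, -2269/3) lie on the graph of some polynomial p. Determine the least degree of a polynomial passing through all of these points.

2

Divided differences on the nodes 2, 6, 8, 9, 12:
  order 0: -79/3  -595/3  -1033/3  -1297/3  -2269/3
  order 1: -43  -73  -88  -108
  order 2: -5  -5  -5
  order 3: 0  0
  order 4: 0
The order-2 divided differences are all -5 (nonzero) and every higher order vanishes, so the data lies on a polynomial of degree exactly 2.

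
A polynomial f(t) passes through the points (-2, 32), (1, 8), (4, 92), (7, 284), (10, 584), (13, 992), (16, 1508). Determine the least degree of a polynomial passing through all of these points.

2

Forward differences of the values at t = -2, 1, 4, 7, 10, 13, 16:
  f  : 32  8  92  284  584  992  1508
  Δ  : -24  84  192  300  408  516
  Δ^2: 108  108  108  108  108
  Δ^3: 0  0  0  0
  Δ^4: 0  0  0
  Δ^5: 0  0
  Δ^6: 0
The second differences are constant (108) and nonzero, while all higher differences vanish, so the minimal degree is 2.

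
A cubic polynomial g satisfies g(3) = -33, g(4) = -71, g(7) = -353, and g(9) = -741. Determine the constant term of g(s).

Write g(s) = as^3 + bs^2 + cs + d. Substituting each data point gives a linear system:
  27a + 9b + 3c + d = -33
  64a + 16b + 4c + d = -71
  343a + 49b + 7c + d = -353
  729a + 81b + 9c + d = -741
Solving the system yields a = -1, b = 0, c = -1, d = -3.
So g(s) = -s³ - s - 3.
The constant term is -3.

-3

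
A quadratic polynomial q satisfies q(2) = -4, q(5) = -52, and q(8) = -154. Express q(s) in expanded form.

q(s) = -3s^2 + 5s - 2

Using the Lagrange interpolation formula with nodes 2, 5, 8:
  L_0(s) = (s - 5)(s - 8) / 18
  L_1(s) = (s - 2)(s - 8) / -9
  L_2(s) = (s - 2)(s - 5) / 18
Then q(s) = -4·L_0(s) - 52·L_1(s) - 154·L_2(s).
Expanding and collecting terms gives q(s) = -3s² + 5s - 2.
Check: q(5) = -52. ✓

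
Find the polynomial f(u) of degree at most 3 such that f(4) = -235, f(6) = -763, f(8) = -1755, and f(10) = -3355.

Using the Lagrange interpolation formula with nodes 4, 6, 8, 10:
  L_0(u) = (u - 6)(u - 8)(u - 10) / -48
  L_1(u) = (u - 4)(u - 8)(u - 10) / 16
  L_2(u) = (u - 4)(u - 6)(u - 10) / -16
  L_3(u) = (u - 4)(u - 6)(u - 8) / 48
Then f(u) = -235·L_0(u) - 763·L_1(u) - 1755·L_2(u) - 3355·L_3(u).
Expanding and collecting terms gives f(u) = -3u³ - 4u² + 4u + 5.
Check: f(4) = -235. ✓

f(u) = -3u^3 - 4u^2 + 4u + 5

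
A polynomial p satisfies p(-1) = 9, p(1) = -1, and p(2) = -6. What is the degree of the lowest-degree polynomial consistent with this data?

Divided differences on the nodes -1, 1, 2:
  order 0: 9  -1  -6
  order 1: -5  -5
  order 2: 0
The order-1 divided differences are all -5 (nonzero) and every higher order vanishes, so the data lies on a polynomial of degree exactly 1.

1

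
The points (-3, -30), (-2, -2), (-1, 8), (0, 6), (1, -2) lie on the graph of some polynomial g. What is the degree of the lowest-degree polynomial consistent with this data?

Forward differences of the values at t = -3, -2, -1, 0, 1:
  g  : -30  -2  8  6  -2
  Δ  : 28  10  -2  -8
  Δ^2: -18  -12  -6
  Δ^3: 6  6
  Δ^4: 0
The third differences are constant (6) and nonzero, while all higher differences vanish, so the minimal degree is 3.

3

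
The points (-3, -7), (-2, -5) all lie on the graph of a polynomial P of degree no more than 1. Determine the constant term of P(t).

Write P(t) = at + b. Substituting each data point gives a linear system:
  -3a + b = -7
  -2a + b = -5
Solving the system yields a = 2, b = -1.
So P(t) = 2t - 1.
The constant term is -1.

-1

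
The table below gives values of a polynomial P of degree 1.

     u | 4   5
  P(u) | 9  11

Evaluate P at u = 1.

Write P(u) = au + b. Substituting each data point gives a linear system:
  4a + b = 9
  5a + b = 11
Solving the system yields a = 2, b = 1.
So P(u) = 2u + 1.
Then P(1) = 3.

3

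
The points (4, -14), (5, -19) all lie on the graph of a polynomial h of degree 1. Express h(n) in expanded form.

Write h(n) = an + b. Substituting each data point gives a linear system:
  4a + b = -14
  5a + b = -19
Solving the system yields a = -5, b = 6.
So h(n) = -5n + 6.
Check: h(5) = -19. ✓

h(n) = -5n + 6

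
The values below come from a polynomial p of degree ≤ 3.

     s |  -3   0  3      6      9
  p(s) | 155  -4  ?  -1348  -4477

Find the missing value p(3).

-181

On equispaced nodes a degree-3 polynomial has vanishing fourth forward difference, so
  p(-3) - 4·p(0) + 6·p(3) - 4·p(6) + p(9) = 0.
Substituting the known values and solving for p(3):
  6·p(3) = -1086
  p(3) = -181.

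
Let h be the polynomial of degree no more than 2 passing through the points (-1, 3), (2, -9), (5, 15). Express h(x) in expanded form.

Using the Lagrange interpolation formula with nodes -1, 2, 5:
  L_0(x) = (x - 2)(x - 5) / 18
  L_1(x) = (x + 1)(x - 5) / -9
  L_2(x) = (x + 1)(x - 2) / 18
Then h(x) = 3·L_0(x) - 9·L_1(x) + 15·L_2(x).
Expanding and collecting terms gives h(x) = 2x^2 - 6x - 5.
Check: h(-1) = 3. ✓

h(x) = 2x^2 - 6x - 5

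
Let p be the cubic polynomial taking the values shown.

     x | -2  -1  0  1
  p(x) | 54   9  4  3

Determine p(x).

p(x) = -6x^3 + 2x^2 + 3x + 4

Using the Lagrange interpolation formula with nodes -2, -1, 0, 1:
  L_0(x) = (x + 1)x(x - 1) / -6
  L_1(x) = (x + 2)x(x - 1) / 2
  L_2(x) = (x + 2)(x + 1)(x - 1) / -2
  L_3(x) = (x + 2)(x + 1)x / 6
Then p(x) = 54·L_0(x) + 9·L_1(x) + 4·L_2(x) + 3·L_3(x).
Expanding and collecting terms gives p(x) = -6x^3 + 2x^2 + 3x + 4.
Check: p(1) = 3. ✓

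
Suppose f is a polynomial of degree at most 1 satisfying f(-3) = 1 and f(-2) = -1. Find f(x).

f(x) = -2x - 5

Write f(x) = ax + b. Substituting each data point gives a linear system:
  -3a + b = 1
  -2a + b = -1
Solving the system yields a = -2, b = -5.
So f(x) = -2x - 5.
Check: f(-3) = 1. ✓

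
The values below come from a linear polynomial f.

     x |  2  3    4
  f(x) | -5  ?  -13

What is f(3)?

-9

On equispaced nodes a degree-1 polynomial has vanishing second forward difference, so
  f(2) - 2·f(3) + f(4) = 0.
Substituting the known values and solving for f(3):
  -2·f(3) = 18
  f(3) = -9.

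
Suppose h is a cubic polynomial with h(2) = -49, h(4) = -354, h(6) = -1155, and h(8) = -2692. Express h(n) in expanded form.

Using the Lagrange interpolation formula with nodes 2, 4, 6, 8:
  L_0(n) = (n - 4)(n - 6)(n - 8) / -48
  L_1(n) = (n - 2)(n - 6)(n - 8) / 16
  L_2(n) = (n - 2)(n - 4)(n - 8) / -16
  L_3(n) = (n - 2)(n - 4)(n - 6) / 48
Then h(n) = -49·L_0(n) - 354·L_1(n) - 1155·L_2(n) - 2692·L_3(n).
Expanding and collecting terms gives h(n) = -5n^3 - 2n^2 - (1/2)n.
Check: h(4) = -354. ✓

h(n) = -5n^3 - 2n^2 - (1/2)n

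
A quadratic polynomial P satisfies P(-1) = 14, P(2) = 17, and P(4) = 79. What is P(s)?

P(s) = 6s^2 - 5s + 3

Write P(s) = as^2 + bs + c. Substituting each data point gives a linear system:
  a - b + c = 14
  4a + 2b + c = 17
  16a + 4b + c = 79
Solving the system yields a = 6, b = -5, c = 3.
So P(s) = 6s² - 5s + 3.
Check: P(-1) = 14. ✓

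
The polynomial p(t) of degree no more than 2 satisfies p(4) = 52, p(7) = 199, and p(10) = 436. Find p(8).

268

Write p(t) = at^2 + bt + c. Substituting each data point gives a linear system:
  16a + 4b + c = 52
  49a + 7b + c = 199
  100a + 10b + c = 436
Solving the system yields a = 5, b = -6, c = -4.
So p(t) = 5t^2 - 6t - 4.
Then p(8) = 268.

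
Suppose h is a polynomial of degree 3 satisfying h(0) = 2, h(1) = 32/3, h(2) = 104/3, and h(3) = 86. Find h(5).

956/3

Write h(u) = au^3 + bu^2 + cu + d. Substituting each data point gives a linear system:
  d = 2
  a + b + c + d = 32/3
  8a + 4b + 2c + d = 104/3
  27a + 9b + 3c + d = 86
Solving the system yields a = 2, b = 5/3, c = 5, d = 2.
So h(u) = 2u^3 + (5/3)u^2 + 5u + 2.
Then h(5) = 956/3.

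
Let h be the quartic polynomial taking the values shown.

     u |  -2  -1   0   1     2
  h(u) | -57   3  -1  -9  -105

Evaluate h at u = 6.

Write h(u) = au^4 + bu^3 + cu^2 + du + e. Substituting each data point gives a linear system:
  16a - 8b + 4c - 2d + e = -57
  a - b + c - d + e = 3
  e = -1
  a + b + c + d + e = -9
  16a + 8b + 4c + 2d + e = -105
Solving the system yields a = -6, b = -2, c = 4, d = -4, e = -1.
So h(u) = -6u⁴ - 2u³ + 4u² - 4u - 1.
Then h(6) = -8089.

-8089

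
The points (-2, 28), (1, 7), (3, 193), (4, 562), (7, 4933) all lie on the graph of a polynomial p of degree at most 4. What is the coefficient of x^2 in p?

2

Write p(x) = ax^4 + bx^3 + cx^2 + dx + e. Substituting each data point gives a linear system:
  16a - 8b + 4c - 2d + e = 28
  a + b + c + d + e = 7
  81a + 27b + 9c + 3d + e = 193
  256a + 64b + 16c + 4d + e = 562
  2401a + 343b + 49c + 7d + e = 4933
Solving the system yields a = 2, b = 0, c = 2, d = 5, e = -2.
So p(x) = 2x⁴ + 2x² + 5x - 2.
The coefficient of x^2 is 2.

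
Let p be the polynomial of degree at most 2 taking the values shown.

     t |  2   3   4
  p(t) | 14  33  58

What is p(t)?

p(t) = 3t^2 + 4t - 6

Using the Lagrange interpolation formula with nodes 2, 3, 4:
  L_0(t) = (t - 3)(t - 4) / 2
  L_1(t) = (t - 2)(t - 4) / -1
  L_2(t) = (t - 2)(t - 3) / 2
Then p(t) = 14·L_0(t) + 33·L_1(t) + 58·L_2(t).
Expanding and collecting terms gives p(t) = 3t^2 + 4t - 6.
Check: p(4) = 58. ✓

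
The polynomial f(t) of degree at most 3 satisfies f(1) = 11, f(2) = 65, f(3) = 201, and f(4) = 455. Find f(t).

Write f(t) = at^3 + bt^2 + ct + d. Substituting each data point gives a linear system:
  a + b + c + d = 11
  8a + 4b + 2c + d = 65
  27a + 9b + 3c + d = 201
  64a + 16b + 4c + d = 455
Solving the system yields a = 6, b = 5, c = -3, d = 3.
So f(t) = 6t^3 + 5t^2 - 3t + 3.
Check: f(2) = 65. ✓

f(t) = 6t^3 + 5t^2 - 3t + 3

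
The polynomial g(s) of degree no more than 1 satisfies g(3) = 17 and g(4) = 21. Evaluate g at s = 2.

Using the Lagrange interpolation formula with nodes 3, 4:
  L_0(s) = (s - 4) / -1
  L_1(s) = (s - 3) / 1
Then g(s) = 17·L_0(s) + 21·L_1(s).
Expanding and collecting terms gives g(s) = 4s + 5.
Evaluating at s = 2: g(2) = 13.

13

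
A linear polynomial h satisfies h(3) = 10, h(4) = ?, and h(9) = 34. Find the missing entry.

The 2 known points determine the degree-1 polynomial uniquely.
Write h(s) = as + b. Substituting each data point gives a linear system:
  3a + b = 10
  9a + b = 34
Solving the system yields a = 4, b = -2.
So h(s) = 4s - 2.
Then h(4) = 14.

14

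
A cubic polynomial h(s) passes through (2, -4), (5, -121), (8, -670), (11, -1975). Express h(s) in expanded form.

h(s) = -2s^3 + 6s^2 - 3s - 6

Write h(s) = as^3 + bs^2 + cs + d. Substituting each data point gives a linear system:
  8a + 4b + 2c + d = -4
  125a + 25b + 5c + d = -121
  512a + 64b + 8c + d = -670
  1331a + 121b + 11c + d = -1975
Solving the system yields a = -2, b = 6, c = -3, d = -6.
So h(s) = -2s^3 + 6s^2 - 3s - 6.
Check: h(5) = -121. ✓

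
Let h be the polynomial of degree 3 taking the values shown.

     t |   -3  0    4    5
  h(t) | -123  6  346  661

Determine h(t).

Using the Lagrange interpolation formula with nodes -3, 0, 4, 5:
  L_0(t) = t(t - 4)(t - 5) / -168
  L_1(t) = (t + 3)(t - 4)(t - 5) / 60
  L_2(t) = (t + 3)t(t - 5) / -28
  L_3(t) = (t + 3)t(t - 4) / 40
Then h(t) = -123·L_0(t) + 6·L_1(t) + 346·L_2(t) + 661·L_3(t).
Expanding and collecting terms gives h(t) = 5t^3 + t^2 + t + 6.
Check: h(4) = 346. ✓

h(t) = 5t^3 + t^2 + t + 6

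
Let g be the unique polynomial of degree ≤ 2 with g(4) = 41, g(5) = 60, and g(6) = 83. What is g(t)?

Write g(t) = at^2 + bt + c. Substituting each data point gives a linear system:
  16a + 4b + c = 41
  25a + 5b + c = 60
  36a + 6b + c = 83
Solving the system yields a = 2, b = 1, c = 5.
So g(t) = 2t^2 + t + 5.
Check: g(4) = 41. ✓

g(t) = 2t^2 + t + 5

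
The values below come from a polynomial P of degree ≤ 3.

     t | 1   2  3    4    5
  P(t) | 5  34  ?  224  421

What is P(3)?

The 4 known points determine the degree-3 polynomial uniquely.
Write P(t) = at^3 + bt^2 + ct + d. Substituting each data point gives a linear system:
  a + b + c + d = 5
  8a + 4b + 2c + d = 34
  64a + 16b + 4c + d = 224
  125a + 25b + 5c + d = 421
Solving the system yields a = 3, b = 1, c = 5, d = -4.
So P(t) = 3t^3 + t^2 + 5t - 4.
Then P(3) = 101.

101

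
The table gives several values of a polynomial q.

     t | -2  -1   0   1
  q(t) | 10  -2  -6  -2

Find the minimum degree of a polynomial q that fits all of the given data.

2

Forward differences of the values at t = -2, -1, 0, 1:
  q  : 10  -2  -6  -2
  Δ  : -12  -4  4
  Δ^2: 8  8
  Δ^3: 0
The second differences are constant (8) and nonzero, while all higher differences vanish, so the minimal degree is 2.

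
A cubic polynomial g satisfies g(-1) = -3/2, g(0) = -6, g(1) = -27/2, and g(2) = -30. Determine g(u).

g(u) = -u^3 - (3/2)u^2 - 5u - 6

Write g(u) = au^3 + bu^2 + cu + d. Substituting each data point gives a linear system:
  -a + b - c + d = -3/2
  d = -6
  a + b + c + d = -27/2
  8a + 4b + 2c + d = -30
Solving the system yields a = -1, b = -3/2, c = -5, d = -6.
So g(u) = -u^3 - (3/2)u^2 - 5u - 6.
Check: g(2) = -30. ✓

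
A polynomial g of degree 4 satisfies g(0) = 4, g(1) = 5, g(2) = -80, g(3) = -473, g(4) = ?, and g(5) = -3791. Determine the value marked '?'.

-1540

The 5 known points determine the degree-4 polynomial uniquely.
Write g(s) = as^4 + bs^3 + cs^2 + ds + e. Substituting each data point gives a linear system:
  e = 4
  a + b + c + d + e = 5
  16a + 8b + 4c + 2d + e = -80
  81a + 27b + 9c + 3d + e = -473
  625a + 125b + 25c + 5d + e = -3791
Solving the system yields a = -6, b = -1, c = 2, d = 6, e = 4.
So g(s) = -6s^4 - s^3 + 2s^2 + 6s + 4.
Then g(4) = -1540.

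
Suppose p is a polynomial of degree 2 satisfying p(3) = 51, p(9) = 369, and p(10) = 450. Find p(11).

Using the Lagrange interpolation formula with nodes 3, 9, 10:
  L_0(s) = (s - 9)(s - 10) / 42
  L_1(s) = (s - 3)(s - 10) / -6
  L_2(s) = (s - 3)(s - 9) / 7
Then p(s) = 51·L_0(s) + 369·L_1(s) + 450·L_2(s).
Expanding and collecting terms gives p(s) = 4s^2 + 5s.
Evaluating at s = 11: p(11) = 539.

539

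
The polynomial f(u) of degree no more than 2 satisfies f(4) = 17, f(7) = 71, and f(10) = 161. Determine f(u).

Using the Lagrange interpolation formula with nodes 4, 7, 10:
  L_0(u) = (u - 7)(u - 10) / 18
  L_1(u) = (u - 4)(u - 10) / -9
  L_2(u) = (u - 4)(u - 7) / 18
Then f(u) = 17·L_0(u) + 71·L_1(u) + 161·L_2(u).
Expanding and collecting terms gives f(u) = 2u^2 - 4u + 1.
Check: f(7) = 71. ✓

f(u) = 2u^2 - 4u + 1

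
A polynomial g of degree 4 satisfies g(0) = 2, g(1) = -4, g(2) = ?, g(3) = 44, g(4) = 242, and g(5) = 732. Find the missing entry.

The 5 known points determine the degree-4 polynomial uniquely.
Write g(t) = at^4 + bt^3 + ct^2 + dt + e. Substituting each data point gives a linear system:
  e = 2
  a + b + c + d + e = -4
  81a + 27b + 9c + 3d + e = 44
  256a + 64b + 16c + 4d + e = 242
  625a + 125b + 25c + 5d + e = 732
Solving the system yields a = 2, b = -4, c = 0, d = -4, e = 2.
So g(t) = 2t⁴ - 4t³ - 4t + 2.
Then g(2) = -6.

-6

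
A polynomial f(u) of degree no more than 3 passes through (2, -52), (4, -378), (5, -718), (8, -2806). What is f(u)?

f(u) = -5u^3 - 4u^2 + u + 2

Write f(u) = au^3 + bu^2 + cu + d. Substituting each data point gives a linear system:
  8a + 4b + 2c + d = -52
  64a + 16b + 4c + d = -378
  125a + 25b + 5c + d = -718
  512a + 64b + 8c + d = -2806
Solving the system yields a = -5, b = -4, c = 1, d = 2.
So f(u) = -5u^3 - 4u^2 + u + 2.
Check: f(5) = -718. ✓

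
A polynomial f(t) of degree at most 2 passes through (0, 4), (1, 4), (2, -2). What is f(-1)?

Using the Lagrange interpolation formula with nodes 0, 1, 2:
  L_0(t) = (t - 1)(t - 2) / 2
  L_1(t) = t(t - 2) / -1
  L_2(t) = t(t - 1) / 2
Then f(t) = 4·L_0(t) + 4·L_1(t) - 2·L_2(t).
Expanding and collecting terms gives f(t) = -3t^2 + 3t + 4.
Evaluating at t = -1: f(-1) = -2.

-2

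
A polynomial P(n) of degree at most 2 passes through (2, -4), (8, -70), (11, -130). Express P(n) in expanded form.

P(n) = -n^2 - n + 2

Write P(n) = an^2 + bn + c. Substituting each data point gives a linear system:
  4a + 2b + c = -4
  64a + 8b + c = -70
  121a + 11b + c = -130
Solving the system yields a = -1, b = -1, c = 2.
So P(n) = -n² - n + 2.
Check: P(11) = -130. ✓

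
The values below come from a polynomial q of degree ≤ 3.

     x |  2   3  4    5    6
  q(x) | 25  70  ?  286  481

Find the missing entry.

On equispaced nodes a degree-3 polynomial has vanishing fourth forward difference, so
  q(2) - 4·q(3) + 6·q(4) - 4·q(5) + q(6) = 0.
Substituting the known values and solving for q(4):
  6·q(4) = 918
  q(4) = 153.

153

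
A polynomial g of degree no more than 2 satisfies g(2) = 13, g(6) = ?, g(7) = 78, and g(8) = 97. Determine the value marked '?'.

61

The 3 known points determine the degree-2 polynomial uniquely.
Write g(n) = an^2 + bn + c. Substituting each data point gives a linear system:
  4a + 2b + c = 13
  49a + 7b + c = 78
  64a + 8b + c = 97
Solving the system yields a = 1, b = 4, c = 1.
So g(n) = n^2 + 4n + 1.
Then g(6) = 61.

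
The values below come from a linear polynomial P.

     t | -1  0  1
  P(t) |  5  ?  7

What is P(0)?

On equispaced nodes a degree-1 polynomial has vanishing second forward difference, so
  P(-1) - 2·P(0) + P(1) = 0.
Substituting the known values and solving for P(0):
  -2·P(0) = -12
  P(0) = 6.

6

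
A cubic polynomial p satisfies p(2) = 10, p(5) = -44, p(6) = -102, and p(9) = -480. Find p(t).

Write p(t) = at^3 + bt^2 + ct + d. Substituting each data point gives a linear system:
  8a + 4b + 2c + d = 10
  125a + 25b + 5c + d = -44
  216a + 36b + 6c + d = -102
  729a + 81b + 9c + d = -480
Solving the system yields a = -1, b = 3, c = 0, d = 6.
So p(t) = -t^3 + 3t^2 + 6.
Check: p(5) = -44. ✓

p(t) = -t^3 + 3t^2 + 6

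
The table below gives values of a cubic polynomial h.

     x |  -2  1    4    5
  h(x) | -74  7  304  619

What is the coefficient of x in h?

3

Write h(x) = ax^3 + bx^2 + cx + d. Substituting each data point gives a linear system:
  -8a + 4b - 2c + d = -74
  a + b + c + d = 7
  64a + 16b + 4c + d = 304
  125a + 25b + 5c + d = 619
Solving the system yields a = 6, b = -6, c = 3, d = 4.
So h(x) = 6x^3 - 6x^2 + 3x + 4.
The coefficient of x is 3.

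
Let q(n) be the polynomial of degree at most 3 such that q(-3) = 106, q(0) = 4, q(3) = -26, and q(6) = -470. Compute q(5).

-246

Write q(n) = an^3 + bn^2 + cn + d. Substituting each data point gives a linear system:
  -27a + 9b - 3c + d = 106
  d = 4
  27a + 9b + 3c + d = -26
  216a + 36b + 6c + d = -470
Solving the system yields a = -3, b = 4, c = 5, d = 4.
So q(n) = -3n^3 + 4n^2 + 5n + 4.
Then q(5) = -246.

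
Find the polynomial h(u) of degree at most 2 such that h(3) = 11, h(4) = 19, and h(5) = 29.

h(u) = u^2 + u - 1

Write h(u) = au^2 + bu + c. Substituting each data point gives a linear system:
  9a + 3b + c = 11
  16a + 4b + c = 19
  25a + 5b + c = 29
Solving the system yields a = 1, b = 1, c = -1.
So h(u) = u² + u - 1.
Check: h(5) = 29. ✓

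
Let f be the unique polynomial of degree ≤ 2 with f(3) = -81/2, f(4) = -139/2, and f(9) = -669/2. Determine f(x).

Using the Lagrange interpolation formula with nodes 3, 4, 9:
  L_0(x) = (x - 4)(x - 9) / 6
  L_1(x) = (x - 3)(x - 9) / -5
  L_2(x) = (x - 3)(x - 4) / 30
Then f(x) = -81/2·L_0(x) - 139/2·L_1(x) - 669/2·L_2(x).
Expanding and collecting terms gives f(x) = -4x² - x - 3/2.
Check: f(4) = -139/2. ✓

f(x) = -4x^2 - x - 3/2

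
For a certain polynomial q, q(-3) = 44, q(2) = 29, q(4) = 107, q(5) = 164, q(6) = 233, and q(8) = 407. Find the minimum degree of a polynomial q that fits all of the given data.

Divided differences on the nodes -3, 2, 4, 5, 6, 8:
  order 0: 44  29  107  164  233  407
  order 1: -3  39  57  69  87
  order 2: 6  6  6  6
  order 3: 0  0  0
  order 4: 0  0
  order 5: 0
The order-2 divided differences are all 6 (nonzero) and every higher order vanishes, so the data lies on a polynomial of degree exactly 2.

2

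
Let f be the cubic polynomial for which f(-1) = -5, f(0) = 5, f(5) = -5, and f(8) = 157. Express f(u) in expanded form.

f(u) = u^3 - 6u^2 + 3u + 5

Using the Lagrange interpolation formula with nodes -1, 0, 5, 8:
  L_0(u) = u(u - 5)(u - 8) / -54
  L_1(u) = (u + 1)(u - 5)(u - 8) / 40
  L_2(u) = (u + 1)u(u - 8) / -90
  L_3(u) = (u + 1)u(u - 5) / 216
Then f(u) = -5·L_0(u) + 5·L_1(u) - 5·L_2(u) + 157·L_3(u).
Expanding and collecting terms gives f(u) = u³ - 6u² + 3u + 5.
Check: f(5) = -5. ✓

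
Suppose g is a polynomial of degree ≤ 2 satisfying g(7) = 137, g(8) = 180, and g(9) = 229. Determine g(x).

g(x) = 3x^2 - 2x + 4

Write g(x) = ax^2 + bx + c. Substituting each data point gives a linear system:
  49a + 7b + c = 137
  64a + 8b + c = 180
  81a + 9b + c = 229
Solving the system yields a = 3, b = -2, c = 4.
So g(x) = 3x² - 2x + 4.
Check: g(9) = 229. ✓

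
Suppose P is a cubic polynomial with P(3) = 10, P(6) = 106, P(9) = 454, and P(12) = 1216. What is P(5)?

54

Using the Lagrange interpolation formula with nodes 3, 6, 9, 12:
  L_0(u) = (u - 6)(u - 9)(u - 12) / -162
  L_1(u) = (u - 3)(u - 9)(u - 12) / 54
  L_2(u) = (u - 3)(u - 6)(u - 12) / -54
  L_3(u) = (u - 3)(u - 6)(u - 9) / 162
Then P(u) = 10·L_0(u) + 106·L_1(u) + 454·L_2(u) + 1216·L_3(u).
Expanding and collecting terms gives P(u) = u^3 - 4u^2 + 5u + 4.
Evaluating at u = 5: P(5) = 54.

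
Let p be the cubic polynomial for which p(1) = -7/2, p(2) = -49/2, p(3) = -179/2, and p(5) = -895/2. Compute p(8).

Write p(s) = as^3 + bs^2 + cs + d. Substituting each data point gives a linear system:
  a + b + c + d = -7/2
  8a + 4b + 2c + d = -49/2
  27a + 9b + 3c + d = -179/2
  125a + 25b + 5c + d = -895/2
Solving the system yields a = -4, b = 2, c = 1, d = -5/2.
So p(s) = -4s^3 + 2s^2 + s - 5/2.
Then p(8) = -3829/2.

-3829/2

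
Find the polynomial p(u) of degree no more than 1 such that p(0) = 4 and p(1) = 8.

p(u) = 4u + 4

Using the Lagrange interpolation formula with nodes 0, 1:
  L_0(u) = (u - 1) / -1
  L_1(u) = u / 1
Then p(u) = 4·L_0(u) + 8·L_1(u).
Expanding and collecting terms gives p(u) = 4u + 4.
Check: p(0) = 4. ✓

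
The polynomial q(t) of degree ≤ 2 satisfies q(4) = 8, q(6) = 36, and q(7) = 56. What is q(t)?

q(t) = 2t^2 - 6t

Write q(t) = at^2 + bt + c. Substituting each data point gives a linear system:
  16a + 4b + c = 8
  36a + 6b + c = 36
  49a + 7b + c = 56
Solving the system yields a = 2, b = -6, c = 0.
So q(t) = 2t^2 - 6t.
Check: q(4) = 8. ✓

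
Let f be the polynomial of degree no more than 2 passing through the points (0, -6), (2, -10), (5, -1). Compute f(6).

6

Using the Lagrange interpolation formula with nodes 0, 2, 5:
  L_0(t) = (t - 2)(t - 5) / 10
  L_1(t) = t(t - 5) / -6
  L_2(t) = t(t - 2) / 15
Then f(t) = -6·L_0(t) - 10·L_1(t) - 1·L_2(t).
Expanding and collecting terms gives f(t) = t^2 - 4t - 6.
Evaluating at t = 6: f(6) = 6.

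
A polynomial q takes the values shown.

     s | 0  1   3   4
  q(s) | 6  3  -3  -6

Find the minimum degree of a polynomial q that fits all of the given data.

1

Divided differences on the nodes 0, 1, 3, 4:
  order 0: 6  3  -3  -6
  order 1: -3  -3  -3
  order 2: 0  0
  order 3: 0
The order-1 divided differences are all -3 (nonzero) and every higher order vanishes, so the data lies on a polynomial of degree exactly 1.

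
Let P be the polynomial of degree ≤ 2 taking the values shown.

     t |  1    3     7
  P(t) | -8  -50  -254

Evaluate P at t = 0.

Write P(t) = at^2 + bt + c. Substituting each data point gives a linear system:
  a + b + c = -8
  9a + 3b + c = -50
  49a + 7b + c = -254
Solving the system yields a = -5, b = -1, c = -2.
So P(t) = -5t^2 - t - 2.
Then P(0) = -2.

-2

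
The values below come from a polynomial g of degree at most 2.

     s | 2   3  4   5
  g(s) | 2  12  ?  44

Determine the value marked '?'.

The 3 known points determine the degree-2 polynomial uniquely.
Write g(s) = as^2 + bs + c. Substituting each data point gives a linear system:
  4a + 2b + c = 2
  9a + 3b + c = 12
  25a + 5b + c = 44
Solving the system yields a = 2, b = 0, c = -6.
So g(s) = 2s² - 6.
Then g(4) = 26.

26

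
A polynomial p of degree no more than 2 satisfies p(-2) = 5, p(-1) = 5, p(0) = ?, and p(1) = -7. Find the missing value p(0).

On equispaced nodes a degree-2 polynomial has vanishing third forward difference, so
  - p(-2) + 3·p(-1) - 3·p(0) + p(1) = 0.
Substituting the known values and solving for p(0):
  -3·p(0) = -3
  p(0) = 1.

1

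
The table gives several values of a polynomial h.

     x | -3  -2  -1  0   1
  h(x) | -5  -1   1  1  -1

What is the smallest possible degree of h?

Forward differences of the values at x = -3, -2, -1, 0, 1:
  h  : -5  -1  1  1  -1
  Δ  : 4  2  0  -2
  Δ^2: -2  -2  -2
  Δ^3: 0  0
  Δ^4: 0
The second differences are constant (-2) and nonzero, while all higher differences vanish, so the minimal degree is 2.

2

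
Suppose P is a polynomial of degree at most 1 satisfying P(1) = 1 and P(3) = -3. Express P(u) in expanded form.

Write P(u) = au + b. Substituting each data point gives a linear system:
  a + b = 1
  3a + b = -3
Solving the system yields a = -2, b = 3.
So P(u) = -2u + 3.
Check: P(1) = 1. ✓

P(u) = -2u + 3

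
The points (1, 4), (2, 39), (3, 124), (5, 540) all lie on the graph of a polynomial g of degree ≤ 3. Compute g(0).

-5

Write g(n) = an^3 + bn^2 + cn + d. Substituting each data point gives a linear system:
  a + b + c + d = 4
  8a + 4b + 2c + d = 39
  27a + 9b + 3c + d = 124
  125a + 25b + 5c + d = 540
Solving the system yields a = 4, b = 1, c = 4, d = -5.
So g(n) = 4n³ + n² + 4n - 5.
Then g(0) = -5.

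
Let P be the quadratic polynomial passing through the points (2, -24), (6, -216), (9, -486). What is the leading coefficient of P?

Write P(t) = at^2 + bt + c. Substituting each data point gives a linear system:
  4a + 2b + c = -24
  36a + 6b + c = -216
  81a + 9b + c = -486
Solving the system yields a = -6, b = 0, c = 0.
So P(t) = -6t².
The leading coefficient is -6.

-6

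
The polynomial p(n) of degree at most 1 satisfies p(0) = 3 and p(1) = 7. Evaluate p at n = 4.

19

Using the Lagrange interpolation formula with nodes 0, 1:
  L_0(n) = (n - 1) / -1
  L_1(n) = n / 1
Then p(n) = 3·L_0(n) + 7·L_1(n).
Expanding and collecting terms gives p(n) = 4n + 3.
Evaluating at n = 4: p(4) = 19.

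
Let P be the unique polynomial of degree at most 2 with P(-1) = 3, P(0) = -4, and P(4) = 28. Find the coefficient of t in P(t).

-4

Write P(t) = at^2 + bt + c. Substituting each data point gives a linear system:
  a - b + c = 3
  c = -4
  16a + 4b + c = 28
Solving the system yields a = 3, b = -4, c = -4.
So P(t) = 3t^2 - 4t - 4.
The coefficient of t is -4.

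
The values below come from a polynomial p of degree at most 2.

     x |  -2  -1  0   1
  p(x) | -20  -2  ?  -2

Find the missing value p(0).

The 3 known points determine the degree-2 polynomial uniquely.
Write p(x) = ax^2 + bx + c. Substituting each data point gives a linear system:
  4a - 2b + c = -20
  a - b + c = -2
  a + b + c = -2
Solving the system yields a = -6, b = 0, c = 4.
So p(x) = -6x^2 + 4.
Then p(0) = 4.

4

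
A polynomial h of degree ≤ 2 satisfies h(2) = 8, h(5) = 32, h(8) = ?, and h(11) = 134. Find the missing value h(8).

74

On equispaced nodes a degree-2 polynomial has vanishing third forward difference, so
  - h(2) + 3·h(5) - 3·h(8) + h(11) = 0.
Substituting the known values and solving for h(8):
  -3·h(8) = -222
  h(8) = 74.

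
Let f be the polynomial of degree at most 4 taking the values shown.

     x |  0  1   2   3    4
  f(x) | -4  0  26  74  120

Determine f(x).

Write f(x) = ax^4 + bx^3 + cx^2 + dx + e. Substituting each data point gives a linear system:
  e = -4
  a + b + c + d + e = 0
  16a + 8b + 4c + 2d + e = 26
  81a + 27b + 9c + 3d + e = 74
  256a + 64b + 16c + 4d + e = 120
Solving the system yields a = -1, b = 6, c = 0, d = -1, e = -4.
So f(x) = -x⁴ + 6x³ - x - 4.
Check: f(3) = 74. ✓

f(x) = -x^4 + 6x^3 - x - 4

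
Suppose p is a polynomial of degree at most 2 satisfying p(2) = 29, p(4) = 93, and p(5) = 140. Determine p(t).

p(t) = 5t^2 + 2t + 5

Write p(t) = at^2 + bt + c. Substituting each data point gives a linear system:
  4a + 2b + c = 29
  16a + 4b + c = 93
  25a + 5b + c = 140
Solving the system yields a = 5, b = 2, c = 5.
So p(t) = 5t^2 + 2t + 5.
Check: p(2) = 29. ✓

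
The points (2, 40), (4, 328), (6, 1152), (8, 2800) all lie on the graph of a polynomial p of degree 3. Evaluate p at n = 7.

1855

Write p(n) = an^3 + bn^2 + cn + d. Substituting each data point gives a linear system:
  8a + 4b + 2c + d = 40
  64a + 16b + 4c + d = 328
  216a + 36b + 6c + d = 1152
  512a + 64b + 8c + d = 2800
Solving the system yields a = 6, b = -5, c = 6, d = 0.
So p(n) = 6n³ - 5n² + 6n.
Then p(7) = 1855.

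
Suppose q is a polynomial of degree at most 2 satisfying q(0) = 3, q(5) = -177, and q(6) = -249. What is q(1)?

-9

Using the Lagrange interpolation formula with nodes 0, 5, 6:
  L_0(u) = (u - 5)(u - 6) / 30
  L_1(u) = u(u - 6) / -5
  L_2(u) = u(u - 5) / 6
Then q(u) = 3·L_0(u) - 177·L_1(u) - 249·L_2(u).
Expanding and collecting terms gives q(u) = -6u² - 6u + 3.
Evaluating at u = 1: q(1) = -9.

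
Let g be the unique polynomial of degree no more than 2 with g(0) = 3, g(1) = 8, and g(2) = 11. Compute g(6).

Forward differences of the values at t = 0, 1, 2:
  g  : 3  8  11
  Δ  : 5  3
  Δ^2: -2
The second differences are constant, confirming degree 2.
Interpolating (Newton forward form) and evaluating at t = 6 gives g(6) = 3.

3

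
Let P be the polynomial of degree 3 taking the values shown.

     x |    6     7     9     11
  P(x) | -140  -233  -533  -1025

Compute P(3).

Write P(x) = ax^3 + bx^2 + cx + d. Substituting each data point gives a linear system:
  216a + 36b + 6c + d = -140
  343a + 49b + 7c + d = -233
  729a + 81b + 9c + d = -533
  1331a + 121b + 11c + d = -1025
Solving the system yields a = -1, b = 3, c = -5, d = -2.
So P(x) = -x^3 + 3x^2 - 5x - 2.
Then P(3) = -17.

-17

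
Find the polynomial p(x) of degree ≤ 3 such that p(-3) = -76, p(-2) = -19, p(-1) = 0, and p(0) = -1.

Using the Lagrange interpolation formula with nodes -3, -2, -1, 0:
  L_0(x) = (x + 2)(x + 1)x / -6
  L_1(x) = (x + 3)(x + 1)x / 2
  L_2(x) = (x + 3)(x + 2)x / -2
  L_3(x) = (x + 3)(x + 2)(x + 1) / 6
Then p(x) = -76·L_0(x) - 19·L_1(x) + 0·L_2(x) - 1·L_3(x).
Expanding and collecting terms gives p(x) = 3x^3 - x^2 - 5x - 1.
Check: p(-2) = -19. ✓

p(x) = 3x^3 - x^2 - 5x - 1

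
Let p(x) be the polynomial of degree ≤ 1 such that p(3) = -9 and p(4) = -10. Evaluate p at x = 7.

-13

Using the Lagrange interpolation formula with nodes 3, 4:
  L_0(x) = (x - 4) / -1
  L_1(x) = (x - 3) / 1
Then p(x) = -9·L_0(x) - 10·L_1(x).
Expanding and collecting terms gives p(x) = -x - 6.
Evaluating at x = 7: p(7) = -13.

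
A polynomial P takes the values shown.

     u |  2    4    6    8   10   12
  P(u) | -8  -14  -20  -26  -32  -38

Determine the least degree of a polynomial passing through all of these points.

1

Forward differences of the values at u = 2, 4, 6, 8, 10, 12:
  P  : -8  -14  -20  -26  -32  -38
  Δ  : -6  -6  -6  -6  -6
  Δ^2: 0  0  0  0
  Δ^3: 0  0  0
  Δ^4: 0  0
  Δ^5: 0
The first differences are constant (-6) and nonzero, while all higher differences vanish, so the minimal degree is 1.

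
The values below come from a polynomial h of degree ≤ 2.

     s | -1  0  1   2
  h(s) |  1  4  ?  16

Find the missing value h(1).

On equispaced nodes a degree-2 polynomial has vanishing third forward difference, so
  - h(-1) + 3·h(0) - 3·h(1) + h(2) = 0.
Substituting the known values and solving for h(1):
  -3·h(1) = -27
  h(1) = 9.

9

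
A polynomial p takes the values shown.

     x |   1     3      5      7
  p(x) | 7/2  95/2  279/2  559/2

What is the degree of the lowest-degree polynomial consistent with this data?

2

Forward differences of the values at x = 1, 3, 5, 7:
  p  : 7/2  95/2  279/2  559/2
  Δ  : 44  92  140
  Δ^2: 48  48
  Δ^3: 0
The second differences are constant (48) and nonzero, while all higher differences vanish, so the minimal degree is 2.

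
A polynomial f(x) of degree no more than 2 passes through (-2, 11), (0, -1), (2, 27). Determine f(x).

f(x) = 5x^2 + 4x - 1

Using the Lagrange interpolation formula with nodes -2, 0, 2:
  L_0(x) = x(x - 2) / 8
  L_1(x) = (x + 2)(x - 2) / -4
  L_2(x) = (x + 2)x / 8
Then f(x) = 11·L_0(x) - 1·L_1(x) + 27·L_2(x).
Expanding and collecting terms gives f(x) = 5x^2 + 4x - 1.
Check: f(0) = -1. ✓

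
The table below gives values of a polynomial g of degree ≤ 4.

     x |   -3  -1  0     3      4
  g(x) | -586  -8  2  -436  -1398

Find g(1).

Write g(x) = ax^4 + bx^3 + cx^2 + dx + e. Substituting each data point gives a linear system:
  81a - 27b + 9c - 3d + e = -586
  a - b + c - d + e = -8
  e = 2
  81a + 27b + 9c + 3d + e = -436
  256a + 64b + 16c + 4d + e = -1398
Solving the system yields a = -6, b = 3, c = -3, d = -2, e = 2.
So g(x) = -6x^4 + 3x^3 - 3x^2 - 2x + 2.
Then g(1) = -6.

-6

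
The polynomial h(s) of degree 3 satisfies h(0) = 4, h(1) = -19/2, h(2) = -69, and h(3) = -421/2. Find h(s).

Using the Lagrange interpolation formula with nodes 0, 1, 2, 3:
  L_0(s) = (s - 1)(s - 2)(s - 3) / -6
  L_1(s) = s(s - 2)(s - 3) / 2
  L_2(s) = s(s - 1)(s - 3) / -2
  L_3(s) = s(s - 1)(s - 2) / 6
Then h(s) = 4·L_0(s) - 19/2·L_1(s) - 69·L_2(s) - 421/2·L_3(s).
Expanding and collecting terms gives h(s) = -6s^3 - 5s^2 - (5/2)s + 4.
Check: h(3) = -421/2. ✓

h(s) = -6s^3 - 5s^2 - (5/2)s + 4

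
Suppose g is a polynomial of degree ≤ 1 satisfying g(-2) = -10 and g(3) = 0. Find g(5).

Using the Lagrange interpolation formula with nodes -2, 3:
  L_0(n) = (n - 3) / -5
  L_1(n) = (n + 2) / 5
Then g(n) = -10·L_0(n) + 0·L_1(n).
Expanding and collecting terms gives g(n) = 2n - 6.
Evaluating at n = 5: g(5) = 4.

4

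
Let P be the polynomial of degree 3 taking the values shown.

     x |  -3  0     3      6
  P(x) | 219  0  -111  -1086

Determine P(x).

Write P(x) = ax^3 + bx^2 + cx + d. Substituting each data point gives a linear system:
  -27a + 9b - 3c + d = 219
  d = 0
  27a + 9b + 3c + d = -111
  216a + 36b + 6c + d = -1086
Solving the system yields a = -6, b = 6, c = -1, d = 0.
So P(x) = -6x^3 + 6x^2 - x.
Check: P(0) = 0. ✓

P(x) = -6x^3 + 6x^2 - x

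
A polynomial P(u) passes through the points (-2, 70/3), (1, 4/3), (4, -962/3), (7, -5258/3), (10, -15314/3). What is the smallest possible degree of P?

Forward differences of the values at u = -2, 1, 4, 7, 10:
  P  : 70/3  4/3  -962/3  -5258/3  -15314/3
  Δ  : -22  -322  -1432  -3352
  Δ^2: -300  -1110  -1920
  Δ^3: -810  -810
  Δ^4: 0
The third differences are constant (-810) and nonzero, while all higher differences vanish, so the minimal degree is 3.

3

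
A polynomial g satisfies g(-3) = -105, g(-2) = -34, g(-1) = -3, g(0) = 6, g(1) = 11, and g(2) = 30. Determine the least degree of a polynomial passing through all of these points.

Forward differences of the values at x = -3, -2, -1, 0, 1, 2:
  g  : -105  -34  -3  6  11  30
  Δ  : 71  31  9  5  19
  Δ^2: -40  -22  -4  14
  Δ^3: 18  18  18
  Δ^4: 0  0
  Δ^5: 0
The third differences are constant (18) and nonzero, while all higher differences vanish, so the minimal degree is 3.

3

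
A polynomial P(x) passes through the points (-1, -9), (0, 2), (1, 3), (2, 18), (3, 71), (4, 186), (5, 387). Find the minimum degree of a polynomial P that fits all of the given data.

3

Forward differences of the values at x = -1, 0, 1, 2, 3, 4, 5:
  P  : -9  2  3  18  71  186  387
  Δ  : 11  1  15  53  115  201
  Δ^2: -10  14  38  62  86
  Δ^3: 24  24  24  24
  Δ^4: 0  0  0
  Δ^5: 0  0
  Δ^6: 0
The third differences are constant (24) and nonzero, while all higher differences vanish, so the minimal degree is 3.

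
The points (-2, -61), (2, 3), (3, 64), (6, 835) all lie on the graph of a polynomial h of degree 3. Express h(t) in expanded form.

h(t) = 5t^3 - 6t^2 - 4t - 5

Write h(t) = at^3 + bt^2 + ct + d. Substituting each data point gives a linear system:
  -8a + 4b - 2c + d = -61
  8a + 4b + 2c + d = 3
  27a + 9b + 3c + d = 64
  216a + 36b + 6c + d = 835
Solving the system yields a = 5, b = -6, c = -4, d = -5.
So h(t) = 5t³ - 6t² - 4t - 5.
Check: h(2) = 3. ✓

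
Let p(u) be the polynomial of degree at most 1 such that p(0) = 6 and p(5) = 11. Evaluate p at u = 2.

8

Using the Lagrange interpolation formula with nodes 0, 5:
  L_0(u) = (u - 5) / -5
  L_1(u) = u / 5
Then p(u) = 6·L_0(u) + 11·L_1(u).
Expanding and collecting terms gives p(u) = u + 6.
Evaluating at u = 2: p(2) = 8.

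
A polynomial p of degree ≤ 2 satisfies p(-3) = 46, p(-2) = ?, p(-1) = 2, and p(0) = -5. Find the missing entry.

On equispaced nodes a degree-2 polynomial has vanishing third forward difference, so
  - p(-3) + 3·p(-2) - 3·p(-1) + p(0) = 0.
Substituting the known values and solving for p(-2):
  3·p(-2) = 57
  p(-2) = 19.

19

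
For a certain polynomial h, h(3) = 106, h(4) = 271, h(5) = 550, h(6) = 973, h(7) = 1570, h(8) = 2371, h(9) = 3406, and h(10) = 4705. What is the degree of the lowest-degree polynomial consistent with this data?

Forward differences of the values at x = 3, 4, 5, 6, 7, 8, 9, 10:
  h  : 106  271  550  973  1570  2371  3406  4705
  Δ  : 165  279  423  597  801  1035  1299
  Δ^2: 114  144  174  204  234  264
  Δ^3: 30  30  30  30  30
  Δ^4: 0  0  0  0
  Δ^5: 0  0  0
  Δ^6: 0  0
  Δ^7: 0
The third differences are constant (30) and nonzero, while all higher differences vanish, so the minimal degree is 3.

3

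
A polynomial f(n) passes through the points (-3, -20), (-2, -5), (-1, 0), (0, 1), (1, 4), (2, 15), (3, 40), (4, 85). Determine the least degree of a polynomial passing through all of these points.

Forward differences of the values at n = -3, -2, -1, 0, 1, 2, 3, 4:
  f  : -20  -5  0  1  4  15  40  85
  Δ  : 15  5  1  3  11  25  45
  Δ^2: -10  -4  2  8  14  20
  Δ^3: 6  6  6  6  6
  Δ^4: 0  0  0  0
  Δ^5: 0  0  0
  Δ^6: 0  0
  Δ^7: 0
The third differences are constant (6) and nonzero, while all higher differences vanish, so the minimal degree is 3.

3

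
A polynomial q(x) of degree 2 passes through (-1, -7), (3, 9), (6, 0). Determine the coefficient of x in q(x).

6

Write q(x) = ax^2 + bx + c. Substituting each data point gives a linear system:
  a - b + c = -7
  9a + 3b + c = 9
  36a + 6b + c = 0
Solving the system yields a = -1, b = 6, c = 0.
So q(x) = -x^2 + 6x.
The coefficient of x is 6.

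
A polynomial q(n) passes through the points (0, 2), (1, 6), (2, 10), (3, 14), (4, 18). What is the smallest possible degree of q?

1

Forward differences of the values at n = 0, 1, 2, 3, 4:
  q  : 2  6  10  14  18
  Δ  : 4  4  4  4
  Δ^2: 0  0  0
  Δ^3: 0  0
  Δ^4: 0
The first differences are constant (4) and nonzero, while all higher differences vanish, so the minimal degree is 1.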